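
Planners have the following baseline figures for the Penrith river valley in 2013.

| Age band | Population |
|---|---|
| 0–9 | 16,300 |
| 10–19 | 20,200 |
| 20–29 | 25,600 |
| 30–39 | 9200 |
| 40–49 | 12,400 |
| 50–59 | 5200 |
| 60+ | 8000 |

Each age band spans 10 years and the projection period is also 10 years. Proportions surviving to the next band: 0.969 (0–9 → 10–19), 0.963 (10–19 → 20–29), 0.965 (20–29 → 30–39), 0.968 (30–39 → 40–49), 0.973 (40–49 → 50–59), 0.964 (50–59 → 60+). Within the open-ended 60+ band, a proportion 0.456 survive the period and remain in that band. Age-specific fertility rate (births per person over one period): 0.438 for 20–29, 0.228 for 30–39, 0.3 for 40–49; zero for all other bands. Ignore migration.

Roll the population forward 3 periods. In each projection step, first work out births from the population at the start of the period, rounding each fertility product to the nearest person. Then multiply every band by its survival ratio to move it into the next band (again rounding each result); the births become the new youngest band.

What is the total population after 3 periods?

Call the groups 1 to 7, youngest first.
Period 1.
Births: 25600 × 0.438 = 11213 ; 9200 × 0.228 = 2098 ; 12400 × 0.3 = 3720 — total 17031
Group 2: 16300 × 0.969 = 15795
Group 3: 20200 × 0.963 = 19453
Group 4: 25600 × 0.965 = 24704
Group 5: 9200 × 0.968 = 8906
Group 6: 12400 × 0.973 = 12065
Group 7: 5200 × 0.964 + 8000 × 0.456 = 5013 + 3648 = 8661
Population now: 0–9=17031, 10–19=15795, 20–29=19453, 30–39=24704, 40–49=8906, 50–59=12065, 60+=8661
Period 2.
Births: 19453 × 0.438 = 8520 ; 24704 × 0.228 = 5633 ; 8906 × 0.3 = 2672 — total 16825
Group 2: 17031 × 0.969 = 16503
Group 3: 15795 × 0.963 = 15211
Group 4: 19453 × 0.965 = 18772
Group 5: 24704 × 0.968 = 23913
Group 6: 8906 × 0.973 = 8666
Group 7: 12065 × 0.964 + 8661 × 0.456 = 11631 + 3949 = 15580
Population now: 0–9=16825, 10–19=16503, 20–29=15211, 30–39=18772, 40–49=23913, 50–59=8666, 60+=15580
Period 3.
Births: 15211 × 0.438 = 6662 ; 18772 × 0.228 = 4280 ; 23913 × 0.3 = 7174 — total 18116
Group 2: 16825 × 0.969 = 16303
Group 3: 16503 × 0.963 = 15892
Group 4: 15211 × 0.965 = 14679
Group 5: 18772 × 0.968 = 18171
Group 6: 23913 × 0.973 = 23267
Group 7: 8666 × 0.964 + 15580 × 0.456 = 8354 + 7104 = 15458
Population now: 0–9=18116, 10–19=16303, 20–29=15892, 30–39=14679, 40–49=18171, 50–59=23267, 60+=15458
Total after period 3: 18116 + 16303 + 15892 + 14679 + 18171 + 23267 + 15458 = 121886

121886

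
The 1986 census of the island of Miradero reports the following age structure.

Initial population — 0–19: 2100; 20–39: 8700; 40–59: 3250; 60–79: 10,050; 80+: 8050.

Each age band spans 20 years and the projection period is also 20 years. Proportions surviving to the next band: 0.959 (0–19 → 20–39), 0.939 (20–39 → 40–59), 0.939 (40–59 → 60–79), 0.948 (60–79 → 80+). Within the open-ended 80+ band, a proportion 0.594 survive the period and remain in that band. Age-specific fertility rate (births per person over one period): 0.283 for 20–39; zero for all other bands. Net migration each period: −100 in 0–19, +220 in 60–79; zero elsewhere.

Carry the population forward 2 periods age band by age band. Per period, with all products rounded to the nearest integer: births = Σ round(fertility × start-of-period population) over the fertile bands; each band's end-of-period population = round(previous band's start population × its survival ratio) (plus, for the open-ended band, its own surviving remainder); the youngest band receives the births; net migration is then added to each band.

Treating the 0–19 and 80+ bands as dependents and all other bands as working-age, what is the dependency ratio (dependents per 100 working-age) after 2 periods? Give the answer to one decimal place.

Period 1.
Births: 8700 × 0.283 = 2462
20–39: 2100 × 0.959 = 2014
40–59: 8700 × 0.939 = 8169
60–79: 3250 × 0.939 = 3052
80+: 10050 × 0.948 + 8050 × 0.594 = 9527 + 4782 = 14309
Net migration: 0–19 − 100 → 2362; 60–79 + 220 → 3272
Population now: 0–19=2362, 20–39=2014, 40–59=8169, 60–79=3272, 80+=14309
Period 2.
Births: 2014 × 0.283 = 570
20–39: 2362 × 0.959 = 2265
40–59: 2014 × 0.939 = 1891
60–79: 8169 × 0.939 = 7671
80+: 3272 × 0.948 + 14309 × 0.594 = 3102 + 8500 = 11602
Net migration: 0–19 − 100 → 470; 60–79 + 220 → 7891
Population now: 0–19=470, 20–39=2265, 40–59=1891, 60–79=7891, 80+=11602
Dependents (band 0–19 + band 80+) = 470 + 11602 = 12072; working-age = 12047; ratio = 12072/12047 × 100 = 100.2

100.2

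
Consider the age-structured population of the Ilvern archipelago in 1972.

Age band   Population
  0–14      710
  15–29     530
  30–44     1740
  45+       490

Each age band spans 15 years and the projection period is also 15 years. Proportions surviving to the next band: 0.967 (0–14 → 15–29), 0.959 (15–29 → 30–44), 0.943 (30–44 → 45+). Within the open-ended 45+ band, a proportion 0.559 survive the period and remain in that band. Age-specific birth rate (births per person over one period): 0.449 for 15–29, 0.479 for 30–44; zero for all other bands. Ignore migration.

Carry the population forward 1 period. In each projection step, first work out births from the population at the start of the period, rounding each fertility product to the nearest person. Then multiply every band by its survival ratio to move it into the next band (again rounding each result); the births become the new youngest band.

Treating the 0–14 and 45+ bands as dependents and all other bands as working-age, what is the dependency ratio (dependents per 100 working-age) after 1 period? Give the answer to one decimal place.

Period 1:
Births: 530 × 0.449 = 238  |  1740 × 0.479 = 833 — total 1071
15–29: 710 × 0.967 = 687
30–44: 530 × 0.959 = 508
45+: 1740 × 0.943 + 490 × 0.559 = 1641 + 274 = 1915
Giving 1071 / 687 / 508 / 1915.
Dependents (band 0–14 + band 45+) = 1071 + 1915 = 2986; working-age = 1195; ratio = 2986/1195 × 100 = 249.9

249.9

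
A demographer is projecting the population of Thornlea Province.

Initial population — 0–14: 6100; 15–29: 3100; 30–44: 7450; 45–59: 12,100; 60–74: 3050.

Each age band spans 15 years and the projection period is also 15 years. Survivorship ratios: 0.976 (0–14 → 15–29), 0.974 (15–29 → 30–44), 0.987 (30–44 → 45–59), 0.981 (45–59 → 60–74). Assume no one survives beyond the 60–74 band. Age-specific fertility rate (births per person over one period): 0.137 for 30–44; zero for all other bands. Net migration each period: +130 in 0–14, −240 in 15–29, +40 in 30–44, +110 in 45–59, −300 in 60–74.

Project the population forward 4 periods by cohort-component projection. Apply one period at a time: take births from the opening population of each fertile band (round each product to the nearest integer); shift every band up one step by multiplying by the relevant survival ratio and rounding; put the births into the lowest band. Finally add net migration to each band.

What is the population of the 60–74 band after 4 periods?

5235

Numbering the groups 1..5 from youngest to oldest:
Period 1.
Births: 7450 × 0.137 = 1021
Group 2: 6100 × 0.976 = 5954
Group 3: 3100 × 0.974 = 3019
Group 4: 7450 × 0.987 = 7353
Group 5: 12100 × 0.981 = 11870
Net migration: Group 1 + 130 → 1151; Group 2 − 240 → 5714; Group 3 + 40 → 3059; Group 4 + 110 → 7463; Group 5 − 300 → 11570
End of period: [1151, 5714, 3059, 7463, 11570]
Period 2.
Births: 3059 × 0.137 = 419
Group 2: 1151 × 0.976 = 1123
Group 3: 5714 × 0.974 = 5565
Group 4: 3059 × 0.987 = 3019
Group 5: 7463 × 0.981 = 7321
Net migration: Group 1 + 130 → 549; Group 2 − 240 → 883; Group 3 + 40 → 5605; Group 4 + 110 → 3129; Group 5 − 300 → 7021
End of period: [549, 883, 5605, 3129, 7021]
Period 3.
Births: 5605 × 0.137 = 768
Group 2: 549 × 0.976 = 536
Group 3: 883 × 0.974 = 860
Group 4: 5605 × 0.987 = 5532
Group 5: 3129 × 0.981 = 3070
Net migration: Group 1 + 130 → 898; Group 2 − 240 → 296; Group 3 + 40 → 900; Group 4 + 110 → 5642; Group 5 − 300 → 2770
End of period: [898, 296, 900, 5642, 2770]
Period 4.
Births: 900 × 0.137 = 123
Group 2: 898 × 0.976 = 876
Group 3: 296 × 0.974 = 288
Group 4: 900 × 0.987 = 888
Group 5: 5642 × 0.981 = 5535
Net migration: Group 1 + 130 → 253; Group 2 − 240 → 636; Group 3 + 40 → 328; Group 4 + 110 → 998; Group 5 − 300 → 5235
End of period: [253, 636, 328, 998, 5235]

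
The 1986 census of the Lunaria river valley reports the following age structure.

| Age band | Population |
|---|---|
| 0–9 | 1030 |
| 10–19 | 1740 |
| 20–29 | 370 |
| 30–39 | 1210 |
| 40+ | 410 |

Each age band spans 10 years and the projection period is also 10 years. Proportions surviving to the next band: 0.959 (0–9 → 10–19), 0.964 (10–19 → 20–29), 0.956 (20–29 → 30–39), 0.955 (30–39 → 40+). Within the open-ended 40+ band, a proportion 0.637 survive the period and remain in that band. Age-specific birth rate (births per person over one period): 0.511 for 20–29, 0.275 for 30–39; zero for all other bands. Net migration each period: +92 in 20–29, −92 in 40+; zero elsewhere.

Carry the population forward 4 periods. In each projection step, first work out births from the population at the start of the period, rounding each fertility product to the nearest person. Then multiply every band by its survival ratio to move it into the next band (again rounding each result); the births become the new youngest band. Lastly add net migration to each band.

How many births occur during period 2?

1001

Let group 1 be 0–9 through group 5 = 40+.
[period 1]
Births: 370 * 0.511 = 189 ; 1210 * 0.275 = 333 → total 522
Group 2: 1030 * 0.959 = 988
Group 3: 1740 * 0.964 = 1677
Group 4: 370 * 0.956 = 354
Group 5: 1210 * 0.955 + 410 * 0.637 = 1156 + 261 = 1417
Net migration: Group 3 + 92 → 1769; Group 5 − 92 → 1325
→ [522, 988, 1769, 354, 1325]
[period 2]
Births: 1769 * 0.511 = 904 ; 354 * 0.275 = 97 → total 1001
Group 2: 522 * 0.959 = 501
Group 3: 988 * 0.964 = 952
Group 4: 1769 * 0.956 = 1691
Group 5: 354 * 0.955 + 1325 * 0.637 = 338 + 844 = 1182
Net migration: Group 3 + 92 → 1044; Group 5 − 92 → 1090
→ [1001, 501, 1044, 1691, 1090]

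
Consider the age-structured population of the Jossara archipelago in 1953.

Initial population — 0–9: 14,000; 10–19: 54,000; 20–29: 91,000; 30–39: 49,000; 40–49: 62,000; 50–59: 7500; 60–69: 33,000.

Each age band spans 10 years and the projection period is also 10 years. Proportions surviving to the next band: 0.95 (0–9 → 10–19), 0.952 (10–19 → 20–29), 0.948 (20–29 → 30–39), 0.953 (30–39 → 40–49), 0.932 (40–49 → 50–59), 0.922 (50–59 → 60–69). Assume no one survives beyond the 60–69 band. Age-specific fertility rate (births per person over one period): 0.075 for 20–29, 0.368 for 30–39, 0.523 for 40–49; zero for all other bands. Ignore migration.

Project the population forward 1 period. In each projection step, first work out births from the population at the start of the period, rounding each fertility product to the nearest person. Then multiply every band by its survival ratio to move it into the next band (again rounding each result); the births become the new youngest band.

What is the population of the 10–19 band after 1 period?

13300

Period 1.
Births: 91000 × 0.075 = 6825, 49000 × 0.368 = 18032, 62000 × 0.523 = 32426 → 57283
10–19: 14000 × 0.95 = 13300
20–29: 54000 × 0.952 = 51408
30–39: 91000 × 0.948 = 86268
40–49: 49000 × 0.953 = 46697
50–59: 62000 × 0.932 = 57784
60–69: 7500 × 0.922 = 6915
End of period: [57283, 13300, 51408, 86268, 46697, 57784, 6915]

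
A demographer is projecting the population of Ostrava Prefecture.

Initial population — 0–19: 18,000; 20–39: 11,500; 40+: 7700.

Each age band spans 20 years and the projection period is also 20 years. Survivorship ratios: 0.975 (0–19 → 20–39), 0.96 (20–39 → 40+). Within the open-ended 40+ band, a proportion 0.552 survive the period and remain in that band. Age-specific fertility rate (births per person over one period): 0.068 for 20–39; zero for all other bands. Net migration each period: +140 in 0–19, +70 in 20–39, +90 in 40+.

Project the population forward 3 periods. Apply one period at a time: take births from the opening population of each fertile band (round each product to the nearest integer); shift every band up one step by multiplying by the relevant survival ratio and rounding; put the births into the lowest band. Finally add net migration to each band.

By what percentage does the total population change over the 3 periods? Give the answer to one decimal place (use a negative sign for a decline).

-55.2

Let band 1 be 0–19 through band 3 = 40+.
After projecting period 1:
Births: 11500 × 0.068 = 782
Band 2: 18000 × 0.975 = 17550
Band 3: 11500 × 0.96 + 7700 × 0.552 = 11040 + 4250 = 15290
Net migration: Band 1 + 140 → 922; Band 2 + 70 → 17620; Band 3 + 90 → 15380
Population now: 0–19=922, 20–39=17620, 40+=15380
After projecting period 2:
Births: 17620 × 0.068 = 1198
Band 2: 922 × 0.975 = 899
Band 3: 17620 × 0.96 + 15380 × 0.552 = 16915 + 8490 = 25405
Net migration: Band 1 + 140 → 1338; Band 2 + 70 → 969; Band 3 + 90 → 25495
Population now: 0–19=1338, 20–39=969, 40+=25495
After projecting period 3:
Births: 969 × 0.068 = 66
Band 2: 1338 × 0.975 = 1305
Band 3: 969 × 0.96 + 25495 × 0.552 = 930 + 14073 = 15003
Net migration: Band 1 + 140 → 206; Band 2 + 70 → 1375; Band 3 + 90 → 15093
Population now: 0–19=206, 20–39=1375, 40+=15093
Total: 37200 → 16674; change = -20526; percentage change = -55.2%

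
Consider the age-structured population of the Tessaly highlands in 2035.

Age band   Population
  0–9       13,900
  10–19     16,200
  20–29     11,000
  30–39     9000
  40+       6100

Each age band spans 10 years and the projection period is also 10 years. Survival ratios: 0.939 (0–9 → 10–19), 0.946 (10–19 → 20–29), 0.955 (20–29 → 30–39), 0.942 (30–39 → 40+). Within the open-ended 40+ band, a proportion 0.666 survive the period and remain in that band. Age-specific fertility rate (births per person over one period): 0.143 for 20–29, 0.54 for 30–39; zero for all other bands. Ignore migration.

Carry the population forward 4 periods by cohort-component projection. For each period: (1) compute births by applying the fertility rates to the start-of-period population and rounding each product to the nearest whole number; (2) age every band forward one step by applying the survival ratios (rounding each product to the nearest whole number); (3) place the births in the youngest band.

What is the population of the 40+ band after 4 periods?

After projecting period 1:
Births: 11000 × 0.143 = 1573, 9000 × 0.54 = 4860 → 6433
10–19: 13900 × 0.939 = 13052
20–29: 16200 × 0.946 = 15325
30–39: 11000 × 0.955 = 10505
40+: 9000 × 0.942 + 6100 × 0.666 = 8478 + 4063 = 12541
Giving 6433 / 13052 / 15325 / 10505 / 12541.
After projecting period 2:
Births: 15325 × 0.143 = 2191, 10505 × 0.54 = 5673 → 7864
10–19: 6433 × 0.939 = 6041
20–29: 13052 × 0.946 = 12347
30–39: 15325 × 0.955 = 14635
40+: 10505 × 0.942 + 12541 × 0.666 = 9896 + 8352 = 18248
Giving 7864 / 6041 / 12347 / 14635 / 18248.
After projecting period 3:
Births: 12347 × 0.143 = 1766, 14635 × 0.54 = 7903 → 9669
10–19: 7864 × 0.939 = 7384
20–29: 6041 × 0.946 = 5715
30–39: 12347 × 0.955 = 11791
40+: 14635 × 0.942 + 18248 × 0.666 = 13786 + 12153 = 25939
Giving 9669 / 7384 / 5715 / 11791 / 25939.
After projecting period 4:
Births: 5715 × 0.143 = 817, 11791 × 0.54 = 6367 → 7184
10–19: 9669 × 0.939 = 9079
20–29: 7384 × 0.946 = 6985
30–39: 5715 × 0.955 = 5458
40+: 11791 × 0.942 + 25939 × 0.666 = 11107 + 17275 = 28382
Giving 7184 / 9079 / 6985 / 5458 / 28382.

28382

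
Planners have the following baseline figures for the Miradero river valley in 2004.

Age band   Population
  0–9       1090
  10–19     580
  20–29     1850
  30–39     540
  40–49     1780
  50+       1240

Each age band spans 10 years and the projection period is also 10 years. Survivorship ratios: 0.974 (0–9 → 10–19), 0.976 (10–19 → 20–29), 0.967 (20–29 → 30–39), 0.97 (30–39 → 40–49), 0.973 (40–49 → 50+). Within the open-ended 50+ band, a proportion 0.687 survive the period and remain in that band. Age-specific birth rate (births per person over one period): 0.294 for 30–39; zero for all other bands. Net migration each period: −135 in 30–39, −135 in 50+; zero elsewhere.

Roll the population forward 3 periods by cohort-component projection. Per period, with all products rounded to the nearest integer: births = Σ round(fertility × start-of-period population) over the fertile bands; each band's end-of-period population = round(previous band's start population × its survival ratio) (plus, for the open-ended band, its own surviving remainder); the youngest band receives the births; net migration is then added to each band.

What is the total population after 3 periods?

Period 1.
Births: 540 * 0.294 = 159
10–19: 1090 * 0.974 = 1062
20–29: 580 * 0.976 = 566
30–39: 1850 * 0.967 = 1789
40–49: 540 * 0.97 = 524
50+: 1780 * 0.973 + 1240 * 0.687 = 1732 + 852 = 2584
Net migration: 30–39 − 135 → 1654; 50+ − 135 → 2449
Giving 159 / 1062 / 566 / 1654 / 524 / 2449.
Period 2.
Births: 1654 * 0.294 = 486
10–19: 159 * 0.974 = 155
20–29: 1062 * 0.976 = 1037
30–39: 566 * 0.967 = 547
40–49: 1654 * 0.97 = 1604
50+: 524 * 0.973 + 2449 * 0.687 = 510 + 1682 = 2192
Net migration: 30–39 − 135 → 412; 50+ − 135 → 2057
Giving 486 / 155 / 1037 / 412 / 1604 / 2057.
Period 3.
Births: 412 * 0.294 = 121
10–19: 486 * 0.974 = 473
20–29: 155 * 0.976 = 151
30–39: 1037 * 0.967 = 1003
40–49: 412 * 0.97 = 400
50+: 1604 * 0.973 + 2057 * 0.687 = 1561 + 1413 = 2974
Net migration: 30–39 − 135 → 868; 50+ − 135 → 2839
Giving 121 / 473 / 151 / 868 / 400 / 2839.
Total after period 3: 121 + 473 + 151 + 868 + 400 + 2839 = 4852

4852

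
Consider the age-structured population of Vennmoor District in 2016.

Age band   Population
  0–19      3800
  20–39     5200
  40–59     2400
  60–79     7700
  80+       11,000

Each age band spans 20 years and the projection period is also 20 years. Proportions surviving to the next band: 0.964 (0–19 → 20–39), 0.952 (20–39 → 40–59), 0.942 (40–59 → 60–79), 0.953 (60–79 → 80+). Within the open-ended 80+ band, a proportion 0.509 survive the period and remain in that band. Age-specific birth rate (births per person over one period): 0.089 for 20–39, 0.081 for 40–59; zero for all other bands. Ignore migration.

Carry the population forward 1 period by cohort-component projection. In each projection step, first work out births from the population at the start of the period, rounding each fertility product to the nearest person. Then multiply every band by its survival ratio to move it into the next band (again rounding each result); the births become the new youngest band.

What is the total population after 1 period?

Let band 1 be 0–19 through band 5 = 80+.
[period 1]
Births: 5200 * 0.089 = 463 ; 2400 * 0.081 = 194 — total 657
Band 2: 3800 * 0.964 = 3663
Band 3: 5200 * 0.952 = 4950
Band 4: 2400 * 0.942 = 2261
Band 5: 7700 * 0.953 + 11000 * 0.509 = 7338 + 5599 = 12937
End of period: [657, 3663, 4950, 2261, 12937]
Total after period 1: 657 + 3663 + 4950 + 2261 + 12937 = 24468

24468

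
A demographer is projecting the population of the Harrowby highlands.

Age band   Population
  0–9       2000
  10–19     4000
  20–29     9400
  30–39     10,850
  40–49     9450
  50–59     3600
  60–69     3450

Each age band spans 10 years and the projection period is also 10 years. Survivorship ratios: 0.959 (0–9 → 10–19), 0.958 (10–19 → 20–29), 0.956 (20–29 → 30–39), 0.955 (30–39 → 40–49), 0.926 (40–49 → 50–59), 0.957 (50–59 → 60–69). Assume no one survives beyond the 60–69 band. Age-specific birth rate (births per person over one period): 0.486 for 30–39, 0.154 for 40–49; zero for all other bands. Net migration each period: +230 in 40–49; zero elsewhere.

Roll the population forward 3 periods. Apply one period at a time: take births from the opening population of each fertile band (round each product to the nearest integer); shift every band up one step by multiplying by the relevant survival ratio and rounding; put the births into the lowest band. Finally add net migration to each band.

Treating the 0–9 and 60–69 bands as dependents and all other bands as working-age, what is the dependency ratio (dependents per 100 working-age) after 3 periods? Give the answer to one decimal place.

Period 1:
Births: 10850 × 0.486 = 5273 ; 9450 × 0.154 = 1455 ⇒ total 6728
10–19: 2000 × 0.959 = 1918
20–29: 4000 × 0.958 = 3832
30–39: 9400 × 0.956 = 8986
40–49: 10850 × 0.955 = 10362
50–59: 9450 × 0.926 = 8751
60–69: 3600 × 0.957 = 3445
Net migration: 40–49 + 230 → 10592
→ [6728, 1918, 3832, 8986, 10592, 8751, 3445]
Period 2:
Births: 8986 × 0.486 = 4367 ; 10592 × 0.154 = 1631 ⇒ total 5998
10–19: 6728 × 0.959 = 6452
20–29: 1918 × 0.958 = 1837
30–39: 3832 × 0.956 = 3663
40–49: 8986 × 0.955 = 8582
50–59: 10592 × 0.926 = 9808
60–69: 8751 × 0.957 = 8375
Net migration: 40–49 + 230 → 8812
→ [5998, 6452, 1837, 3663, 8812, 9808, 8375]
Period 3:
Births: 3663 × 0.486 = 1780 ; 8812 × 0.154 = 1357 ⇒ total 3137
10–19: 5998 × 0.959 = 5752
20–29: 6452 × 0.958 = 6181
30–39: 1837 × 0.956 = 1756
40–49: 3663 × 0.955 = 3498
50–59: 8812 × 0.926 = 8160
60–69: 9808 × 0.957 = 9386
Net migration: 40–49 + 230 → 3728
→ [3137, 5752, 6181, 1756, 3728, 8160, 9386]
Dependents (band 0–9 + band 60–69) = 3137 + 9386 = 12523; working-age = 25577; ratio = 12523/25577 × 100 = 49.0

49.0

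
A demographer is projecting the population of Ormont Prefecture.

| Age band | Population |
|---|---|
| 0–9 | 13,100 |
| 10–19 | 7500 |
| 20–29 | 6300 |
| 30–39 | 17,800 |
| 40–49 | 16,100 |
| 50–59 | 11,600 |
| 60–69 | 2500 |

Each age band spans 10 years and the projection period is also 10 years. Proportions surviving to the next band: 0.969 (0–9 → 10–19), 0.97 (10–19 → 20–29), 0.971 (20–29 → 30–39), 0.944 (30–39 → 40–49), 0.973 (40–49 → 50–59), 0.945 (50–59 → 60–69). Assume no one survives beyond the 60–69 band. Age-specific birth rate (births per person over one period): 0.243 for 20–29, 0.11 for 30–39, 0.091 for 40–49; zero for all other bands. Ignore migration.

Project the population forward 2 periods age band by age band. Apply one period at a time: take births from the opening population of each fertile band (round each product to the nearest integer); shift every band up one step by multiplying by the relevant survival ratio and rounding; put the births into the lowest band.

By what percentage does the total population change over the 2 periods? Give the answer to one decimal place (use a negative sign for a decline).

-13.1

Period 1.
Births: 6300 × 0.243 = 1531, 17800 × 0.11 = 1958, 16100 × 0.091 = 1465 → 4954
10–19: 13100 × 0.969 = 12694
20–29: 7500 × 0.97 = 7275
30–39: 6300 × 0.971 = 6117
40–49: 17800 × 0.944 = 16803
50–59: 16100 × 0.973 = 15665
60–69: 11600 × 0.945 = 10962
End of period: [4954, 12694, 7275, 6117, 16803, 15665, 10962]
Period 2.
Births: 7275 × 0.243 = 1768, 6117 × 0.11 = 673, 16803 × 0.091 = 1529 → 3970
10–19: 4954 × 0.969 = 4800
20–29: 12694 × 0.97 = 12313
30–39: 7275 × 0.971 = 7064
40–49: 6117 × 0.944 = 5774
50–59: 16803 × 0.973 = 16349
60–69: 15665 × 0.945 = 14803
End of period: [3970, 4800, 12313, 7064, 5774, 16349, 14803]
Total: 74900 → 65073; change = -9827; percentage change = -13.1%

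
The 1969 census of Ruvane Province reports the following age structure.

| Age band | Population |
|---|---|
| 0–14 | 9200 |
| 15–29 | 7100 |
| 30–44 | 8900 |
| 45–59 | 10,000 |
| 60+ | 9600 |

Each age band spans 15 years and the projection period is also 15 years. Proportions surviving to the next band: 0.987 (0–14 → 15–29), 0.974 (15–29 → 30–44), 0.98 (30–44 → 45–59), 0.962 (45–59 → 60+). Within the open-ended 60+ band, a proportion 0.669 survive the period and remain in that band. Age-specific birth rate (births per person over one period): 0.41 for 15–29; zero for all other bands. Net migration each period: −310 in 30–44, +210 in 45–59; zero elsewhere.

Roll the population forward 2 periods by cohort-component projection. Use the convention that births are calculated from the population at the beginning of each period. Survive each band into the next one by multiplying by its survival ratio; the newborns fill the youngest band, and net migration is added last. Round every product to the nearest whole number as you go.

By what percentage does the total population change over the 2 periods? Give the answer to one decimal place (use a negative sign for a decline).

-8.2

Numbering the bands 1..5 from youngest to oldest:
After projecting period 1:
Births: 7100 × 0.41 = 2911
Band 2: 9200 × 0.987 = 9080
Band 3: 7100 × 0.974 = 6915
Band 4: 8900 × 0.98 = 8722
Band 5: 10000 × 0.962 + 9600 × 0.669 = 9620 + 6422 = 16042
Net migration: Band 3 − 310 → 6605; Band 4 + 210 → 8932
Population now: 0–14=2911, 15–29=9080, 30–44=6605, 45–59=8932, 60+=16042
After projecting period 2:
Births: 9080 × 0.41 = 3723
Band 2: 2911 × 0.987 = 2873
Band 3: 9080 × 0.974 = 8844
Band 4: 6605 × 0.98 = 6473
Band 5: 8932 × 0.962 + 16042 × 0.669 = 8593 + 10732 = 19325
Net migration: Band 3 − 310 → 8534; Band 4 + 210 → 6683
Population now: 0–14=3723, 15–29=2873, 30–44=8534, 45–59=6683, 60+=19325
Total: 44800 → 41138; change = -3662; percentage change = -8.2%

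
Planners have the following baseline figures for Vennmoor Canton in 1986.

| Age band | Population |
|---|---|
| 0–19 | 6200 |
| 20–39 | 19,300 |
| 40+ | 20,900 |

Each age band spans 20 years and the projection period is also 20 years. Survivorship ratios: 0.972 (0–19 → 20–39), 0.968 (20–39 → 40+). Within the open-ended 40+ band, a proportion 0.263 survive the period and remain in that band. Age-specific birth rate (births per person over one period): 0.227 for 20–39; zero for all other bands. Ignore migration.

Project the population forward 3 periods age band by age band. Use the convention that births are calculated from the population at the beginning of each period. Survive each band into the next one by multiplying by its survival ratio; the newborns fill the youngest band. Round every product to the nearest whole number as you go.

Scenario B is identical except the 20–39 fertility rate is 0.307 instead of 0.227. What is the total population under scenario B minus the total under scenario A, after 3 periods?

Let group 1 be 0–19 through group 3 = 40+.
— Period 1 —
Births: 19300 * 0.227 = 4381
Group 2: 6200 * 0.972 = 6026
Group 3: 19300 * 0.968 + 20900 * 0.263 = 18682 + 5497 = 24179
Giving 4381 / 6026 / 24179.
— Period 2 —
Births: 6026 * 0.227 = 1368
Group 2: 4381 * 0.972 = 4258
Group 3: 6026 * 0.968 + 24179 * 0.263 = 5833 + 6359 = 12192
Giving 1368 / 4258 / 12192.
— Period 3 —
Births: 4258 * 0.227 = 967
Group 2: 1368 * 0.972 = 1330
Group 3: 4258 * 0.968 + 12192 * 0.263 = 4122 + 3206 = 7328
Giving 967 / 1330 / 7328.
Scenario A total after 3 periods: 9625
Scenario B projection —
— Period 1 —
Births: 19300 * 0.307 = 5925
Group 2: 6200 * 0.972 = 6026
Group 3: 19300 * 0.968 + 20900 * 0.263 = 18682 + 5497 = 24179
Giving 5925 / 6026 / 24179.
— Period 2 —
Births: 6026 * 0.307 = 1850
Group 2: 5925 * 0.972 = 5759
Group 3: 6026 * 0.968 + 24179 * 0.263 = 5833 + 6359 = 12192
Giving 1850 / 5759 / 12192.
— Period 3 —
Births: 5759 * 0.307 = 1768
Group 2: 1850 * 0.972 = 1798
Group 3: 5759 * 0.968 + 12192 * 0.263 = 5575 + 3206 = 8781
Giving 1768 / 1798 / 8781.
Scenario B total after 3 periods: 12347
Difference B − A = 12347 − 9625 = 2722

2722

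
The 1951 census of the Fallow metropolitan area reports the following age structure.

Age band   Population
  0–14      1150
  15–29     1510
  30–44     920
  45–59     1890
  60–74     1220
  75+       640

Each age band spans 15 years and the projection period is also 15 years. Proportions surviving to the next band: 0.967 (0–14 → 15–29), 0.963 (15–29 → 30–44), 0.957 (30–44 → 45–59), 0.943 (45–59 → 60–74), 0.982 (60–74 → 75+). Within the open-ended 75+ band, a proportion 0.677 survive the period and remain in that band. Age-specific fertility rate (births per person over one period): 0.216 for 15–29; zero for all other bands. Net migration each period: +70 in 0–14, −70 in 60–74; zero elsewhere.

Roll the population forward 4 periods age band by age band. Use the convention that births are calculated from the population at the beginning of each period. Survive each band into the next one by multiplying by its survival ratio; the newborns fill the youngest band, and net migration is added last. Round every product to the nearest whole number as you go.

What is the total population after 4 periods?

[period 1]
Births: 1510 × 0.216 = 326
15–29: 1150 × 0.967 = 1112
30–44: 1510 × 0.963 = 1454
45–59: 920 × 0.957 = 880
60–74: 1890 × 0.943 = 1782
75+: 1220 × 0.982 + 640 × 0.677 = 1198 + 433 = 1631
Net migration: 0–14 + 70 → 396; 60–74 − 70 → 1712
Giving 396 / 1112 / 1454 / 880 / 1712 / 1631.
[period 2]
Births: 1112 × 0.216 = 240
15–29: 396 × 0.967 = 383
30–44: 1112 × 0.963 = 1071
45–59: 1454 × 0.957 = 1391
60–74: 880 × 0.943 = 830
75+: 1712 × 0.982 + 1631 × 0.677 = 1681 + 1104 = 2785
Net migration: 0–14 + 70 → 310; 60–74 − 70 → 760
Giving 310 / 383 / 1071 / 1391 / 760 / 2785.
[period 3]
Births: 383 × 0.216 = 83
15–29: 310 × 0.967 = 300
30–44: 383 × 0.963 = 369
45–59: 1071 × 0.957 = 1025
60–74: 1391 × 0.943 = 1312
75+: 760 × 0.982 + 2785 × 0.677 = 746 + 1885 = 2631
Net migration: 0–14 + 70 → 153; 60–74 − 70 → 1242
Giving 153 / 300 / 369 / 1025 / 1242 / 2631.
[period 4]
Births: 300 × 0.216 = 65
15–29: 153 × 0.967 = 148
30–44: 300 × 0.963 = 289
45–59: 369 × 0.957 = 353
60–74: 1025 × 0.943 = 967
75+: 1242 × 0.982 + 2631 × 0.677 = 1220 + 1781 = 3001
Net migration: 0–14 + 70 → 135; 60–74 − 70 → 897
Giving 135 / 148 / 289 / 353 / 897 / 3001.
Total after period 4: 135 + 148 + 289 + 353 + 897 + 3001 = 4823

4823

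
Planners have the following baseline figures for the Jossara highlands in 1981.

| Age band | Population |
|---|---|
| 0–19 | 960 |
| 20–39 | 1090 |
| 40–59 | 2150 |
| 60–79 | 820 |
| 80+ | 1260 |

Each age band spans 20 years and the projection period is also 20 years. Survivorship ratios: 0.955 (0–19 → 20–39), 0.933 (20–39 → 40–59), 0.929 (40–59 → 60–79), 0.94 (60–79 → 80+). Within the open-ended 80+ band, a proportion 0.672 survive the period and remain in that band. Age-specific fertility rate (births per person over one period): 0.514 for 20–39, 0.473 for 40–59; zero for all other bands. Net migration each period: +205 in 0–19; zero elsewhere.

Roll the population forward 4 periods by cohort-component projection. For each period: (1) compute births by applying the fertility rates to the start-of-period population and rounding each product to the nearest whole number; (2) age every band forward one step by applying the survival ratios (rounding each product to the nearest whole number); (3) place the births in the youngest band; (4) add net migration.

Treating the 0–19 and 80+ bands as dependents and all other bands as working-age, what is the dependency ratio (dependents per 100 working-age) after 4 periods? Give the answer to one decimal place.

107.2

Let band 1 be 0–19 through band 5 = 80+.
After projecting period 1:
Births: 1090 × 0.514 = 560  |  2150 × 0.473 = 1017 → total 1577
Band 2: 960 × 0.955 = 917
Band 3: 1090 × 0.933 = 1017
Band 4: 2150 × 0.929 = 1997
Band 5: 820 × 0.94 + 1260 × 0.672 = 771 + 847 = 1618
Net migration: Band 1 + 205 → 1782
Giving 1782 / 917 / 1017 / 1997 / 1618.
After projecting period 2:
Births: 917 × 0.514 = 471  |  1017 × 0.473 = 481 → total 952
Band 2: 1782 × 0.955 = 1702
Band 3: 917 × 0.933 = 856
Band 4: 1017 × 0.929 = 945
Band 5: 1997 × 0.94 + 1618 × 0.672 = 1877 + 1087 = 2964
Net migration: Band 1 + 205 → 1157
Giving 1157 / 1702 / 856 / 945 / 2964.
After projecting period 3:
Births: 1702 × 0.514 = 875  |  856 × 0.473 = 405 → total 1280
Band 2: 1157 × 0.955 = 1105
Band 3: 1702 × 0.933 = 1588
Band 4: 856 × 0.929 = 795
Band 5: 945 × 0.94 + 2964 × 0.672 = 888 + 1992 = 2880
Net migration: Band 1 + 205 → 1485
Giving 1485 / 1105 / 1588 / 795 / 2880.
After projecting period 4:
Births: 1105 × 0.514 = 568  |  1588 × 0.473 = 751 → total 1319
Band 2: 1485 × 0.955 = 1418
Band 3: 1105 × 0.933 = 1031
Band 4: 1588 × 0.929 = 1475
Band 5: 795 × 0.94 + 2880 × 0.672 = 747 + 1935 = 2682
Net migration: Band 1 + 205 → 1524
Giving 1524 / 1418 / 1031 / 1475 / 2682.
Dependents (band 0–19 + band 80+) = 1524 + 2682 = 4206; working-age = 3924; ratio = 4206/3924 × 100 = 107.2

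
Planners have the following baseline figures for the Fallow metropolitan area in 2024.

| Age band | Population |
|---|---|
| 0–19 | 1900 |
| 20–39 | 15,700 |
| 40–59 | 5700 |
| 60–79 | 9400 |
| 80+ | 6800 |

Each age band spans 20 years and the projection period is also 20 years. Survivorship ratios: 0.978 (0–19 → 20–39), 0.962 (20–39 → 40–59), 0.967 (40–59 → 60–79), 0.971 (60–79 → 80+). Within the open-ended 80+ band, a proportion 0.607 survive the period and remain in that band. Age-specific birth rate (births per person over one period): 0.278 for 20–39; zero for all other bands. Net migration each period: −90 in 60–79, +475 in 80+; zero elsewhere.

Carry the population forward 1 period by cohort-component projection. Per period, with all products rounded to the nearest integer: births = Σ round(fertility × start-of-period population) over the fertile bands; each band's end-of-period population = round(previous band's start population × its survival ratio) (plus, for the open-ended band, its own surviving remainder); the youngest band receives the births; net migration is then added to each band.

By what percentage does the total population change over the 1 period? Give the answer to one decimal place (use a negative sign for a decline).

After projecting period 1:
Births: 15700 × 0.278 = 4365
20–39: 1900 × 0.978 = 1858
40–59: 15700 × 0.962 = 15103
60–79: 5700 × 0.967 = 5512
80+: 9400 × 0.971 + 6800 × 0.607 = 9127 + 4128 = 13255
Net migration: 60–79 − 90 → 5422; 80+ + 475 → 13730
Giving 4365 / 1858 / 15103 / 5422 / 13730.
Total: 39500 → 40478; change = 978; percentage change = 2.5%

2.5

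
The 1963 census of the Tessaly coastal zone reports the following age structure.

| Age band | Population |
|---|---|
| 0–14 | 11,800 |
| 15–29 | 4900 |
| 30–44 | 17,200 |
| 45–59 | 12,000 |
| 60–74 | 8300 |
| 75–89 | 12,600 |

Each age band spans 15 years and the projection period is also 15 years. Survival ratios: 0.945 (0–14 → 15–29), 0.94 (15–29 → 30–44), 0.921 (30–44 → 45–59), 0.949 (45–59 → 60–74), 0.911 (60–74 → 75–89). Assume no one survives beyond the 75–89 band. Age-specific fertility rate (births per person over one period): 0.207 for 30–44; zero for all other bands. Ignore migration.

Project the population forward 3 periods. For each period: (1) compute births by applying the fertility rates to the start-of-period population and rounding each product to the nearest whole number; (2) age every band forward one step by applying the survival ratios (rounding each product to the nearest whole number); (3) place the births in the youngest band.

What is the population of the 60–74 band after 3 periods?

4026

Period 1:
Births: 17200 × 0.207 = 3560
15–29: 11800 × 0.945 = 11151
30–44: 4900 × 0.94 = 4606
45–59: 17200 × 0.921 = 15841
60–74: 12000 × 0.949 = 11388
75–89: 8300 × 0.911 = 7561
Giving 3560 / 11151 / 4606 / 15841 / 11388 / 7561.
Period 2:
Births: 4606 × 0.207 = 953
15–29: 3560 × 0.945 = 3364
30–44: 11151 × 0.94 = 10482
45–59: 4606 × 0.921 = 4242
60–74: 15841 × 0.949 = 15033
75–89: 11388 × 0.911 = 10374
Giving 953 / 3364 / 10482 / 4242 / 15033 / 10374.
Period 3:
Births: 10482 × 0.207 = 2170
15–29: 953 × 0.945 = 901
30–44: 3364 × 0.94 = 3162
45–59: 10482 × 0.921 = 9654
60–74: 4242 × 0.949 = 4026
75–89: 15033 × 0.911 = 13695
Giving 2170 / 901 / 3162 / 9654 / 4026 / 13695.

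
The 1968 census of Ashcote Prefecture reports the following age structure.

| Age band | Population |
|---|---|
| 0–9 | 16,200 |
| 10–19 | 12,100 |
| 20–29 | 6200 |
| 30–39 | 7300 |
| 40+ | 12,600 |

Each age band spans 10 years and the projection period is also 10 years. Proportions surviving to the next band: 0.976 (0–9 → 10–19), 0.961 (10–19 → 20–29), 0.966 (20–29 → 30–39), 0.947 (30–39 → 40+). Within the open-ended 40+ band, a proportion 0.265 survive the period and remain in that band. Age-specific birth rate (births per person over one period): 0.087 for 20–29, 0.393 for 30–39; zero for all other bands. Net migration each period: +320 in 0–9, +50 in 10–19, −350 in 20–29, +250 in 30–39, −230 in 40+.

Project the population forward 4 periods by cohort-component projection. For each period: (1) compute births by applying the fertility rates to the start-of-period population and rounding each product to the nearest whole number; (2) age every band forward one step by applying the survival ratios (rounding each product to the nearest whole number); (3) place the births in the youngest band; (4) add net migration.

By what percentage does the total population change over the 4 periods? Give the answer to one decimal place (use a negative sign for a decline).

-34.3

Call the groups 1 to 5, youngest first.
[period 1]
Births: 6200 × 0.087 = 539 ; 7300 × 0.393 = 2869 → 3408
Group 2: 16200 × 0.976 = 15811
Group 3: 12100 × 0.961 = 11628
Group 4: 6200 × 0.966 = 5989
Group 5: 7300 × 0.947 + 12600 × 0.265 = 6913 + 3339 = 10252
Net migration: Group 1 + 320 → 3728; Group 2 + 50 → 15861; Group 3 − 350 → 11278; Group 4 + 250 → 6239; Group 5 − 230 → 10022
Population now: 0–9=3728, 10–19=15861, 20–29=11278, 30–39=6239, 40+=10022
[period 2]
Births: 11278 × 0.087 = 981 ; 6239 × 0.393 = 2452 → 3433
Group 2: 3728 × 0.976 = 3639
Group 3: 15861 × 0.961 = 15242
Group 4: 11278 × 0.966 = 10895
Group 5: 6239 × 0.947 + 10022 × 0.265 = 5908 + 2656 = 8564
Net migration: Group 1 + 320 → 3753; Group 2 + 50 → 3689; Group 3 − 350 → 14892; Group 4 + 250 → 11145; Group 5 − 230 → 8334
Population now: 0–9=3753, 10–19=3689, 20–29=14892, 30–39=11145, 40+=8334
[period 3]
Births: 14892 × 0.087 = 1296 ; 11145 × 0.393 = 4380 → 5676
Group 2: 3753 × 0.976 = 3663
Group 3: 3689 × 0.961 = 3545
Group 4: 14892 × 0.966 = 14386
Group 5: 11145 × 0.947 + 8334 × 0.265 = 10554 + 2209 = 12763
Net migration: Group 1 + 320 → 5996; Group 2 + 50 → 3713; Group 3 − 350 → 3195; Group 4 + 250 → 14636; Group 5 − 230 → 12533
Population now: 0–9=5996, 10–19=3713, 20–29=3195, 30–39=14636, 40+=12533
[period 4]
Births: 3195 × 0.087 = 278 ; 14636 × 0.393 = 5752 → 6030
Group 2: 5996 × 0.976 = 5852
Group 3: 3713 × 0.961 = 3568
Group 4: 3195 × 0.966 = 3086
Group 5: 14636 × 0.947 + 12533 × 0.265 = 13860 + 3321 = 17181
Net migration: Group 1 + 320 → 6350; Group 2 + 50 → 5902; Group 3 − 350 → 3218; Group 4 + 250 → 3336; Group 5 − 230 → 16951
Population now: 0–9=6350, 10–19=5902, 20–29=3218, 30–39=3336, 40+=16951
Total: 54400 → 35757; change = -18643; percentage change = -34.3%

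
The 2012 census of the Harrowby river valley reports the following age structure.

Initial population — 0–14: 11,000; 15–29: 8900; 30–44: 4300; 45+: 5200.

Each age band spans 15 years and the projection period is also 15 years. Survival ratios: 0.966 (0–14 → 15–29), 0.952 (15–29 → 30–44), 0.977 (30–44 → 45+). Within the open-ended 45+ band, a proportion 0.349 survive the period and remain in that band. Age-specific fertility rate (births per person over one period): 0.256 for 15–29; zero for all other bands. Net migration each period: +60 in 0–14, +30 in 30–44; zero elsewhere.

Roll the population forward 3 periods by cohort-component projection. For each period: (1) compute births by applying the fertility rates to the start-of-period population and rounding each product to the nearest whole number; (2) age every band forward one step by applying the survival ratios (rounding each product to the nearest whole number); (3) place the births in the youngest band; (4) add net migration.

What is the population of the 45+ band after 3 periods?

Call the bands 1 to 4, youngest first.
After projecting period 1:
Births: 8900 * 0.256 = 2278
Band 2: 11000 * 0.966 = 10626
Band 3: 8900 * 0.952 = 8473
Band 4: 4300 * 0.977 + 5200 * 0.349 = 4201 + 1815 = 6016
Net migration: Band 1 + 60 → 2338; Band 3 + 30 → 8503
Population now: 0–14=2338, 15–29=10626, 30–44=8503, 45+=6016
After projecting period 2:
Births: 10626 * 0.256 = 2720
Band 2: 2338 * 0.966 = 2259
Band 3: 10626 * 0.952 = 10116
Band 4: 8503 * 0.977 + 6016 * 0.349 = 8307 + 2100 = 10407
Net migration: Band 1 + 60 → 2780; Band 3 + 30 → 10146
Population now: 0–14=2780, 15–29=2259, 30–44=10146, 45+=10407
After projecting period 3:
Births: 2259 * 0.256 = 578
Band 2: 2780 * 0.966 = 2685
Band 3: 2259 * 0.952 = 2151
Band 4: 10146 * 0.977 + 10407 * 0.349 = 9913 + 3632 = 13545
Net migration: Band 1 + 60 → 638; Band 3 + 30 → 2181
Population now: 0–14=638, 15–29=2685, 30–44=2181, 45+=13545

13545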